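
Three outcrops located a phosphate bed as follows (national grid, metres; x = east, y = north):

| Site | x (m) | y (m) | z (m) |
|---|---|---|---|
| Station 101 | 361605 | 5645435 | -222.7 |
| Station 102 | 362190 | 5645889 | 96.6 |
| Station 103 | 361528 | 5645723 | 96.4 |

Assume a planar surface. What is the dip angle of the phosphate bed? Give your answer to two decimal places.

Two edge vectors: Station 101→Station 102 = (585, 454, 319.3), Station 101→Station 103 = (-77, 288, 319.1).
Normal n = (Station 101→Station 102) × (Station 101→Station 103) = (52913, -211259.6, 203438).
So ∂z/∂x = −n_x/n_z = −0.26009 and ∂z/∂y = −n_y/n_z = 1.03845.
Gradient magnitude |∇z| = √(a² + b²) = √(0.06765 + 1.07837) = 1.07052.
True dip = arctan(1.07052) = 46.95°, dipping toward SSE (azimuth ≈ 166°).

46.95°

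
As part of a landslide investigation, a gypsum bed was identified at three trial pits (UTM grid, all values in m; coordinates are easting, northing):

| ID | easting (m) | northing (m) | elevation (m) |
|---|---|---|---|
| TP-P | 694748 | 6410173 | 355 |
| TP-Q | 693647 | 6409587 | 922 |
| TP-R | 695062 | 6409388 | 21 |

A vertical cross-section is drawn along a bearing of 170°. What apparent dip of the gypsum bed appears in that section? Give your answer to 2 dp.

15.87°

Two edge vectors: TP-P→TP-Q = (-1101, -586, 567), TP-P→TP-R = (314, -785, -334).
Normal n = (TP-P→TP-Q) × (TP-P→TP-R) = (640819, -189696, 1048289).
So ∂z/∂easting = −n_x/n_z = −0.61130 and ∂z/∂northing = −n_y/n_z = 0.18096.
Unit vector along 170° is (sin 170°, cos 170°) = (0.1736, -0.9848).
Slope in that direction = a·(0.1736) + b·(-0.9848) = −0.28436.
Apparent dip = arctan|0.28436| = 15.87° (true dip is 32.5°, so apparent ≤ true as expected).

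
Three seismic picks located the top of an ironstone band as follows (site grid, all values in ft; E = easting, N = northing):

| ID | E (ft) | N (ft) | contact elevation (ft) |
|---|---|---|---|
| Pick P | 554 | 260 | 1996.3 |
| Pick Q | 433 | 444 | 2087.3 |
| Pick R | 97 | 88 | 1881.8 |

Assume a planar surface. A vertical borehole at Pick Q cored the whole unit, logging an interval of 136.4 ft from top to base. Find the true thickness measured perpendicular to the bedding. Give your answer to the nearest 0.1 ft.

Let the plane be z = a·E + b·N + c.
Pick Q−Pick P: −121a + 184b = 91;  Pick R−Pick P: −457a − 172b = −114.5.
Solving gives a = 0.05163, b = 0.52852.
|∇z| = √(a²+b²) = 0.53103, so dip δ = arctan(0.53103) = 27.97°.
True thickness = vertical thickness × cos δ = 136.4 × cos 27.97° = 120.5 ft.

120.5 ft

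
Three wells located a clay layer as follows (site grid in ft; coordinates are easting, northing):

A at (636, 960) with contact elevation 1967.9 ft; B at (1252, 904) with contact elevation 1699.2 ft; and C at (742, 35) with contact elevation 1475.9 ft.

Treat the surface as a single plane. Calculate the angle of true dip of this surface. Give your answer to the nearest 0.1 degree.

Two edge vectors: A→B = (616, -56, -268.7), A→C = (106, -925, -492).
Normal n = (A→B) × (A→C) = (-220995.5, 274589.8, -563864).
So ∂z/∂easting = −n_x/n_z = −0.39193 and ∂z/∂northing = −n_y/n_z = 0.48698.
Gradient magnitude |∇z| = √(a² + b²) = √(0.15361 + 0.23715) = 0.62511.
True dip = arctan(0.62511) = 32.0°, dipping toward SE (azimuth ≈ 141°).

32.0°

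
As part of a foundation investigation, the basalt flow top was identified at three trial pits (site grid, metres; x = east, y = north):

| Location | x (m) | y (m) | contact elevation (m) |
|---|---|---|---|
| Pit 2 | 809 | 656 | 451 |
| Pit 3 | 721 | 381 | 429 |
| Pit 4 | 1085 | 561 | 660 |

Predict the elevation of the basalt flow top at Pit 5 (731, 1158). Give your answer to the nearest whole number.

Two edge vectors: Pit 2→Pit 3 = (-88, -275, -22), Pit 2→Pit 4 = (276, -95, 209).
Normal n = (Pit 2→Pit 3) × (Pit 2→Pit 4) = (-59565, 12320, 84260).
So ∂z/∂x = −n_x/n_z = 0.70692 and ∂z/∂y = −n_y/n_z = −0.14621.
Intercept c from Pit 2: 451 − 571.90 + 95.92 = −24.98.
At (731, 1158): z = 516.8 − 169.3 − 24.98 = 322.5 m.

322 m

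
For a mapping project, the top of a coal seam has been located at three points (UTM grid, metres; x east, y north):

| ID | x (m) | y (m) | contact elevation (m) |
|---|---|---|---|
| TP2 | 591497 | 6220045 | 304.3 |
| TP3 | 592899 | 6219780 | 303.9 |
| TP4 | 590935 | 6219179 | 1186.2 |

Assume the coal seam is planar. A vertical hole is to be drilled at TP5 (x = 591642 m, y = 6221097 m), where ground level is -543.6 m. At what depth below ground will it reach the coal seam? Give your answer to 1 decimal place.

Two edge vectors: TP2→TP3 = (1402, -265, -0.4), TP2→TP4 = (-562, -866, 881.9).
Normal n = (TP2→TP3) × (TP2→TP4) = (-234049.9, -1236199, -1363062).
So ∂z/∂x = −n_x/n_z = −0.171708917 and ∂z/∂y = −n_y/n_z = −0.906927931.
Intercept c from TP2: 304.3 + 101565.31 + 5641132.54 = 5743002.15.
At (591642, 6221097): z_contact = −101590.21 − 5642086.63 + 5743002.15 = -674.69 m.
Depth below ground = -543.6 − (-674.69) = 131.1 m.

131.1 m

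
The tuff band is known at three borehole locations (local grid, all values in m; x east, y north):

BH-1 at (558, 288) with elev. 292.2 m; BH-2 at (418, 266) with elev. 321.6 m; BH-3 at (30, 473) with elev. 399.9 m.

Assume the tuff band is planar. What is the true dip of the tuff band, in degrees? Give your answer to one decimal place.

11.8°

Let the plane be z = a·x + b·y + c.
BH-2−BH-1: −140a − 22b = 29.4;  BH-3−BH-1: −528a + 185b = 107.7.
Solving gives a = −0.20814, b = −0.01187.
Gradient magnitude |∇z| = √(a² + b²) = √(0.04332 + 0.00014) = 0.20847.
True dip = arctan(0.20847) = 11.8°, dipping toward E (azimuth ≈ 087°).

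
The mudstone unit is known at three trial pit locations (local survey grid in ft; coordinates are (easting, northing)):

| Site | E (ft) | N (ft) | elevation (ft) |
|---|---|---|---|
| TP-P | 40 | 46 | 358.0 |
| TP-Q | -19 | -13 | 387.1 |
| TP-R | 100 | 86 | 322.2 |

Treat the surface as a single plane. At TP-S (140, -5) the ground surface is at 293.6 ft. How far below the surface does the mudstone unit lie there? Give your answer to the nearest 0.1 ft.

31.8 ft

Let the plane be z = a·E + b·N + c.
TP-Q−TP-P: −59a − 59b = 29.1;  TP-R−TP-P: 60a + 40b = −35.8.
Solving gives a = −0.80356, b = 0.31034.
Then c = 358 − a·40 − b·46 = 375.87.
At (140, -5): z_contact = −112.50 − 1.55 + 375.87 = 261.82 ft.
Depth below ground = 293.6 − 261.82 = 31.8 ft.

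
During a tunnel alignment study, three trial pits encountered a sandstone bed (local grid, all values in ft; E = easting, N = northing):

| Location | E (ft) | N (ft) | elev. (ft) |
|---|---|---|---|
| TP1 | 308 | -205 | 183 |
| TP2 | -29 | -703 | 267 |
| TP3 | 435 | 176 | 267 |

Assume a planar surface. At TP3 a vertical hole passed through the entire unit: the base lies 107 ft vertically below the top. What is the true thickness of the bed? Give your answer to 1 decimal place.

Two edge vectors: TP1→TP2 = (-337, -498, 84), TP1→TP3 = (127, 381, 84).
Normal n = (TP1→TP2) × (TP1→TP3) = (-73836, 38976, -65151).
So ∂z/∂E = −n_x/n_z = −1.13331 and ∂z/∂N = −n_y/n_z = 0.59824.
|∇z| = √(a²+b²) = 1.28151, so dip δ = arctan(1.28151) = 52.03°.
True thickness = vertical thickness × cos δ = 107 × cos 52.03° = 65.8 ft.

65.8 ft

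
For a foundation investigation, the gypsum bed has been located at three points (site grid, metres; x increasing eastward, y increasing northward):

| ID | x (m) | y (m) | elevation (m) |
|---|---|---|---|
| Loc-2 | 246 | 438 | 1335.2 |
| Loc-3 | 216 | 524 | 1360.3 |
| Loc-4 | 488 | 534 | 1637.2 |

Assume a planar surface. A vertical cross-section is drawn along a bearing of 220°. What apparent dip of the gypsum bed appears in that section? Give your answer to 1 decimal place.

48.5°

Two edge vectors: Loc-2→Loc-3 = (-30, 86, 25.1), Loc-2→Loc-4 = (242, 96, 302).
Normal n = (Loc-2→Loc-3) × (Loc-2→Loc-4) = (23562.4, 15134.2, -23692).
So ∂z/∂x = −n_x/n_z = 0.99453 and ∂z/∂y = −n_y/n_z = 0.63879.
Unit vector along 220° is (sin 220°, cos 220°) = (-0.6428, -0.7660).
Slope in that direction = a·(-0.6428) + b·(-0.7660) = −1.12861.
Apparent dip = arctan|1.12861| = 48.5° (true dip is 49.8°, so apparent ≤ true as expected).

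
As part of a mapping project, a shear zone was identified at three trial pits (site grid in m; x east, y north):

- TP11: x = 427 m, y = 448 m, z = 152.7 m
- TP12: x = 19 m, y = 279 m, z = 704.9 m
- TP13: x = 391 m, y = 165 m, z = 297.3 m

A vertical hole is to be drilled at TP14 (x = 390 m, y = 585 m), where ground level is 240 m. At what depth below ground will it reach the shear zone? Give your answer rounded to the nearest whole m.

92 m

Two edge vectors: TP11→TP12 = (-408, -169, 552.2), TP11→TP13 = (-36, -283, 144.6).
Normal n = (TP11→TP12) × (TP11→TP13) = (131835.2, 39117.6, 109380).
So ∂z/∂x = −n_x/n_z = −1.20530 and ∂z/∂y = −n_y/n_z = −0.35763.
Intercept c from TP11: 152.7 + 514.66 + 160.22 = 827.58.
At (390, 585): z_contact = −470.1 − 209.2 + 827.58 = 148.3 m.
Depth below ground = 240 − 148.3 = 92 m.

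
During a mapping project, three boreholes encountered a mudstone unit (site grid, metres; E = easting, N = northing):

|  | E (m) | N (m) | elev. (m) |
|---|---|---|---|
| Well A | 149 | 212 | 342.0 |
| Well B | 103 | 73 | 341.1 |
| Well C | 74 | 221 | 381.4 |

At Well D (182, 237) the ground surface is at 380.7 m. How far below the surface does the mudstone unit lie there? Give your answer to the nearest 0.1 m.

51.0 m

Two edge vectors: Well A→Well B = (-46, -139, -0.9), Well A→Well C = (-75, 9, 39.4).
Normal n = (Well A→Well B) × (Well A→Well C) = (-5468.5, 1879.9, -10839).
So ∂z/∂E = −n_x/n_z = −0.50452 and ∂z/∂N = −n_y/n_z = 0.17344.
Intercept c from Well A: 342 + 75.17 − 36.77 = 380.40.
At (182, 237): z_contact = −91.82 + 41.10 + 380.40 = 329.69 m.
Depth below ground = 380.7 − 329.69 = 51.0 m.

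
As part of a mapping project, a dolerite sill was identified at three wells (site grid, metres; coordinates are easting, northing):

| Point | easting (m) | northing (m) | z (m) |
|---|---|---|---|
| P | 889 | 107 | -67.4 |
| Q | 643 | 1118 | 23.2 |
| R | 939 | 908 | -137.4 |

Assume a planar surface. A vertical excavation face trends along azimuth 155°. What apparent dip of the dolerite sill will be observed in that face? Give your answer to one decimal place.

11.2°

Two edge vectors: P→Q = (-246, 1011, 90.6), P→R = (50, 801, -70).
Normal n = (P→Q) × (P→R) = (-143340.6, -12690, -247596).
So ∂z/∂easting = −n_x/n_z = −0.57893 and ∂z/∂northing = −n_y/n_z = −0.05125.
Unit vector along 155° is (sin 155°, cos 155°) = (0.4226, -0.9063).
Slope in that direction = a·(0.4226) + b·(-0.9063) = −0.19822.
Apparent dip = arctan|0.19822| = 11.2° (true dip is 30.2°, so apparent ≤ true as expected).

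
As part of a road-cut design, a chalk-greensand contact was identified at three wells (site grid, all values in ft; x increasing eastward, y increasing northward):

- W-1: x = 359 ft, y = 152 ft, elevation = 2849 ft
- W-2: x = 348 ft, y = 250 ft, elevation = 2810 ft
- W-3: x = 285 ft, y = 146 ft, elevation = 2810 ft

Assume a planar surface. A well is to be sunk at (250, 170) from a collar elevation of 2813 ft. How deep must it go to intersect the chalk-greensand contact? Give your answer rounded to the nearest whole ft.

Let the plane be z = a·x + b·y + c.
W-2−W-1: −11a + 98b = −39;  W-3−W-1: −74a − 6b = −39.
Solving gives a = 0.55425, b = −0.33575.
Then c = 2849 − a·359 − b·152 = 2701.06.
At (250, 170): z_contact = 138.6 − 57.1 + 2701.06 = 2782.5 ft.
Depth below ground = 2813 − 2782.5 = 30 ft.

30 ft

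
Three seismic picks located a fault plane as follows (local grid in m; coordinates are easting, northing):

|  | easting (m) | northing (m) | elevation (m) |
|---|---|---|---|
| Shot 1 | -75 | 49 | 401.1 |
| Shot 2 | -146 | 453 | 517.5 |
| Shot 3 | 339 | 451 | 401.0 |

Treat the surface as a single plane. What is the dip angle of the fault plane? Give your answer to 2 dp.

Two edge vectors: Shot 1→Shot 2 = (-71, 404, 116.4), Shot 1→Shot 3 = (414, 402, -0.1).
Normal n = (Shot 1→Shot 2) × (Shot 1→Shot 3) = (-46833.2, 48182.5, -195798).
So ∂z/∂easting = −n_x/n_z = −0.23919 and ∂z/∂northing = −n_y/n_z = 0.24608.
Gradient magnitude |∇z| = √(a² + b²) = √(0.05721 + 0.06056) = 0.34318.
True dip = arctan(0.34318) = 18.94°, dipping toward SE (azimuth ≈ 136°).

18.94°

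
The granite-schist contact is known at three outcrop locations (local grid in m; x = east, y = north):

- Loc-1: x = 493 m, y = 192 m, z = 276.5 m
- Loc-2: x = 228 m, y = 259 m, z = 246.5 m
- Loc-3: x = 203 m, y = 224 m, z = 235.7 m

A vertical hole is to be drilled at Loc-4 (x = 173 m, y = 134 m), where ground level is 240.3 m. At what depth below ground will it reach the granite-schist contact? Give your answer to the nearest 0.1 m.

26.8 m

Two edge vectors: Loc-1→Loc-2 = (-265, 67, -30), Loc-1→Loc-3 = (-290, 32, -40.8).
Normal n = (Loc-1→Loc-2) × (Loc-1→Loc-3) = (-1773.6, -2112, 10950).
So ∂z/∂x = −n_x/n_z = 0.16197 and ∂z/∂y = −n_y/n_z = 0.19288.
Intercept c from Loc-1: 276.5 − 79.85 − 37.03 = 159.62.
At (173, 134): z_contact = 28.02 + 25.85 + 159.62 = 213.48 m.
Depth below ground = 240.3 − 213.48 = 26.8 m.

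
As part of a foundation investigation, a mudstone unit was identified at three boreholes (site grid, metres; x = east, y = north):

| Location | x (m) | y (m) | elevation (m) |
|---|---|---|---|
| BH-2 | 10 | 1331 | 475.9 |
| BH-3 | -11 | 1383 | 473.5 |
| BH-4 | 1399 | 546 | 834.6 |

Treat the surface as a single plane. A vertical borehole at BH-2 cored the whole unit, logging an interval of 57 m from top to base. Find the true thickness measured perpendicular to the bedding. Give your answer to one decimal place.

54.4 m

Two edge vectors: BH-2→BH-3 = (-21, 52, -2.4), BH-2→BH-4 = (1389, -785, 358.7).
Normal n = (BH-2→BH-3) × (BH-2→BH-4) = (16768.4, 4199.1, -55743).
So ∂z/∂x = −n_x/n_z = 0.30082 and ∂z/∂y = −n_y/n_z = 0.07533.
|∇z| = √(a²+b²) = 0.31010, so dip δ = arctan(0.31010) = 17.23°.
True thickness = vertical thickness × cos δ = 57 × cos 17.23° = 54.4 m.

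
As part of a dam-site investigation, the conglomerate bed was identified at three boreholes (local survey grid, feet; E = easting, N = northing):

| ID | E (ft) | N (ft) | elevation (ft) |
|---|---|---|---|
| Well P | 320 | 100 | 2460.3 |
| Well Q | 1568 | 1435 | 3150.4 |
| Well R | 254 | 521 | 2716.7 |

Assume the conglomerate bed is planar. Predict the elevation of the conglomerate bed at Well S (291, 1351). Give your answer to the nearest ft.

3208 ft

Two edge vectors: Well P→Well Q = (1248, 1335, 690.1), Well P→Well R = (-66, 421, 256.4).
Normal n = (Well P→Well Q) × (Well P→Well R) = (51761.9, -365533.8, 613518).
So ∂z/∂E = −n_x/n_z = −0.08437 and ∂z/∂N = −n_y/n_z = 0.59580.
Intercept c from Well P: 2460.3 + 27.00 − 59.58 = 2427.72.
At (291, 1351): z = −24.6 + 804.9 + 2427.72 = 3208.1 ft.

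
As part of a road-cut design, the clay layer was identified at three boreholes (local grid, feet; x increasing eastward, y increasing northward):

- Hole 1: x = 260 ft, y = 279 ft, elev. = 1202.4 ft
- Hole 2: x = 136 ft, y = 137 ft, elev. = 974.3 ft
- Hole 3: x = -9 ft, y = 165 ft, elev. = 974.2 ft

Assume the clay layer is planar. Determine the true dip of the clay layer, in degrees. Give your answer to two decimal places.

Two edge vectors: Hole 1→Hole 2 = (-124, -142, -228.1), Hole 1→Hole 3 = (-269, -114, -228.2).
Normal n = (Hole 1→Hole 2) × (Hole 1→Hole 3) = (6401, 33062.1, -24062).
So ∂z/∂x = −n_x/n_z = 0.26602 and ∂z/∂y = −n_y/n_z = 1.37404.
Gradient magnitude |∇z| = √(a² + b²) = √(0.07077 + 1.88798) = 1.39955.
True dip = arctan(1.39955) = 54.45°, dipping toward S (azimuth ≈ 191°).

54.45°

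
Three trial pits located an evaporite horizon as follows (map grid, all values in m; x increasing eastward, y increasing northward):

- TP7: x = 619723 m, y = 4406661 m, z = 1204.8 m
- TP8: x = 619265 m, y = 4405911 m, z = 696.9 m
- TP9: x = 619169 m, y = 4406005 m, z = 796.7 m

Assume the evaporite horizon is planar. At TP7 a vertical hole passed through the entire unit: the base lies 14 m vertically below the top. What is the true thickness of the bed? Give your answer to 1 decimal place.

10.6 m

Two edge vectors: TP7→TP8 = (-458, -750, -507.9), TP7→TP9 = (-554, -656, -408.1).
Normal n = (TP7→TP8) × (TP7→TP9) = (-27107.4, 94466.8, -115052).
So ∂z/∂x = −n_x/n_z = −0.23561 and ∂z/∂y = −n_y/n_z = 0.82108.
|∇z| = √(a²+b²) = 0.85421, so dip δ = arctan(0.85421) = 40.50°.
True thickness = vertical thickness × cos δ = 14 × cos 40.50° = 10.6 m.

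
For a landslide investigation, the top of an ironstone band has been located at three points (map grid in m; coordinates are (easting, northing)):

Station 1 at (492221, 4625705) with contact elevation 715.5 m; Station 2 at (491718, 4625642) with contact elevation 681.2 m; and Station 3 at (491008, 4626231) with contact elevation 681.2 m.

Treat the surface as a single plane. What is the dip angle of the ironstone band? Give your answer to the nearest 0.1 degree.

5.3°

Two edge vectors: Station 1→Station 2 = (-503, -63, -34.3), Station 1→Station 3 = (-1213, 526, -34.3).
Normal n = (Station 1→Station 2) × (Station 1→Station 3) = (20202.7, 24353, -340997).
So ∂z/∂E = −n_x/n_z = 0.05925 and ∂z/∂N = −n_y/n_z = 0.07142.
Gradient magnitude |∇z| = √(a² + b²) = √(0.00351 + 0.00510) = 0.09279.
True dip = arctan(0.09279) = 5.3°, dipping toward SW (azimuth ≈ 220°).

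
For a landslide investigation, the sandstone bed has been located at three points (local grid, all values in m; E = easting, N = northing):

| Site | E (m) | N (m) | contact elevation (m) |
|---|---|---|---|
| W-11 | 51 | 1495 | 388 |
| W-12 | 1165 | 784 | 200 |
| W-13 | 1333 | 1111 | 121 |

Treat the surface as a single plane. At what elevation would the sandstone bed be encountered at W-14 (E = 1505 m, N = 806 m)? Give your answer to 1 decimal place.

Two edge vectors: W-11→W-12 = (1114, -711, -188), W-11→W-13 = (1282, -384, -267).
Normal n = (W-11→W-12) × (W-11→W-13) = (117645, 56422, 483726).
So ∂z/∂E = −n_x/n_z = −0.243206 and ∂z/∂N = −n_y/n_z = −0.116640.
Intercept c from W-11: 388 + 12.40 + 174.38 = 574.78.
At (1505, 806): z = −366.0 − 94.0 + 574.78 = 114.7 m.

114.7 m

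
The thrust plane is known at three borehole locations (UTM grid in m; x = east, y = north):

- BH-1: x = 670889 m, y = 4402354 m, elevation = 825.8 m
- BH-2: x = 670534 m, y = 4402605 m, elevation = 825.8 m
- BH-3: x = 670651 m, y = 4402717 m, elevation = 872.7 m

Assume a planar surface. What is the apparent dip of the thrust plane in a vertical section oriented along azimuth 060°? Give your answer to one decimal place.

Two edge vectors: BH-1→BH-2 = (-355, 251, 0), BH-1→BH-3 = (-238, 363, 46.9).
Normal n = (BH-1→BH-2) × (BH-1→BH-3) = (11771.9, 16649.5, -69127).
So ∂z/∂x = −n_x/n_z = 0.17029 and ∂z/∂y = −n_y/n_z = 0.24085.
Unit vector along 060° is (sin 60°, cos 60°) = (0.8660, 0.5000).
Slope in that direction = a·(0.8660) + b·(0.5000) = 0.26791.
Apparent dip = arctan|0.26791| = 15.0° (true dip is 16.4°, so apparent ≤ true as expected).

15.0°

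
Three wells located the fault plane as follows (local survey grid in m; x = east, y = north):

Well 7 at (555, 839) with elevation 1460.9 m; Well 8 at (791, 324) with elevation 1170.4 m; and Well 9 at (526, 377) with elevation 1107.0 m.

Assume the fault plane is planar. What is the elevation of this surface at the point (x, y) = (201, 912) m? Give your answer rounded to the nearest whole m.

Let the plane be z = a·x + b·y + c.
Well 8−Well 7: 236a − 515b = −290.5;  Well 9−Well 7: −29a − 462b = −353.9.
Solving gives a = 0.38758, b = 0.74169.
Then c = 1460.9 − a·555 − b·839 = 623.51.
At (201, 912): z = 77.9 + 676.4 + 623.51 = 1377.8 m.

1378 m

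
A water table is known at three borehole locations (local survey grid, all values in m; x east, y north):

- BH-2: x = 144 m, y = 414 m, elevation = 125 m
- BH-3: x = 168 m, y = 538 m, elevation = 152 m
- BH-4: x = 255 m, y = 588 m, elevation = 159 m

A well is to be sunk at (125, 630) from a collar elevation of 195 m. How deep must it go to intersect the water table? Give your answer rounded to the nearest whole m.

Let the plane be z = a·x + b·y + c.
BH-3−BH-2: 24a + 124b = 27;  BH-4−BH-2: 111a + 174b = 34.
Solving gives a = −0.05027, b = 0.22747.
Then c = 125 − a·144 − b·414 = 38.07.
At (125, 630): z_contact = −6.3 + 143.3 + 38.07 = 175.1 m.
Depth below ground = 195 − 175.1 = 20 m.

20 m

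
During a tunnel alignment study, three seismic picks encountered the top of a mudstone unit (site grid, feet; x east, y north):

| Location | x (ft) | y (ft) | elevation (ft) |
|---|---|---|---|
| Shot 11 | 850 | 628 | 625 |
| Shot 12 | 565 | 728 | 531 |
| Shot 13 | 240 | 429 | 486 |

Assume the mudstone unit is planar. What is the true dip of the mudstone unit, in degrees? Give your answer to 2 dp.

Two edge vectors: Shot 11→Shot 12 = (-285, 100, -94), Shot 11→Shot 13 = (-610, -199, -139).
Normal n = (Shot 11→Shot 12) × (Shot 11→Shot 13) = (-32606, 17725, 117715).
So ∂z/∂x = −n_x/n_z = 0.27699 and ∂z/∂y = −n_y/n_z = −0.15058.
Gradient magnitude |∇z| = √(a² + b²) = √(0.07672 + 0.02267) = 0.31527.
True dip = arctan(0.31527) = 17.50°, dipping toward WNW (azimuth ≈ 299°).

17.50°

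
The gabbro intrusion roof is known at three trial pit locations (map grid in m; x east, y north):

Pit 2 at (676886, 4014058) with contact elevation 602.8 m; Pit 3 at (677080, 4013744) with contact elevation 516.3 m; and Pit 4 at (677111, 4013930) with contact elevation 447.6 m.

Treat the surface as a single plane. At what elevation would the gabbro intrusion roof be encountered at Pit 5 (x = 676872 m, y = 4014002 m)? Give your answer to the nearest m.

627 m

Let the plane be z = a·x + b·y + c.
Pit 3−Pit 2: 194a − 314b = −86.5;  Pit 4−Pit 2: 225a − 128b = −155.2.
Solving gives a = −0.82196517, b = −0.23236064.
Then c = 602.8 − a·676886 − b·4014058 = 1489688.62.
At (676872, 4014002): z = −556365.2 − 932696.1 + 1489688.62 = 627.3 m.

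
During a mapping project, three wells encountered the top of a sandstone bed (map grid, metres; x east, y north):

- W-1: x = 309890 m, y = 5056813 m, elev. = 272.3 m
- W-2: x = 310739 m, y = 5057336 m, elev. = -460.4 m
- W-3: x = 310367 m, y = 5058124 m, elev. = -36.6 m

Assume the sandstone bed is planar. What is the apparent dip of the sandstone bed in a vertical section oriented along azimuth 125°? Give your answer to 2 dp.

Two edge vectors: W-1→W-2 = (849, 523, -732.7), W-1→W-3 = (477, 1311, -308.9).
Normal n = (W-1→W-2) × (W-1→W-3) = (799015, -87241.8, 863568).
So ∂z/∂x = −n_x/n_z = −0.92525 and ∂z/∂y = −n_y/n_z = 0.10102.
Unit vector along 125° is (sin 125°, cos 125°) = (0.8192, -0.5736).
Slope in that direction = a·(0.8192) + b·(-0.5736) = −0.81586.
Apparent dip = arctan|0.81586| = 39.21° (true dip is 42.9°, so apparent ≤ true as expected).

39.21°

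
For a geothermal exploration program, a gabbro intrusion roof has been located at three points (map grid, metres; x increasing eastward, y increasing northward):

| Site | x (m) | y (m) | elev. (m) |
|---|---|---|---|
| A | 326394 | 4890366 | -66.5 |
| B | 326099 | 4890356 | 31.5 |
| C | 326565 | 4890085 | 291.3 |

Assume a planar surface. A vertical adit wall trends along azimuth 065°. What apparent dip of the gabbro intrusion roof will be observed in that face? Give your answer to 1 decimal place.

Let the plane be z = a·x + b·y + c.
B−A: −295a − 10b = 98;  C−A: 171a − 281b = 357.8.
Solving gives a = −0.28320, b = −1.44565.
Unit vector along 065° is (sin 65°, cos 65°) = (0.9063, 0.4226).
Slope in that direction = a·(0.9063) + b·(0.4226) = −0.86762.
Apparent dip = arctan|0.86762| = 40.9° (true dip is 55.8°, so apparent ≤ true as expected).

40.9°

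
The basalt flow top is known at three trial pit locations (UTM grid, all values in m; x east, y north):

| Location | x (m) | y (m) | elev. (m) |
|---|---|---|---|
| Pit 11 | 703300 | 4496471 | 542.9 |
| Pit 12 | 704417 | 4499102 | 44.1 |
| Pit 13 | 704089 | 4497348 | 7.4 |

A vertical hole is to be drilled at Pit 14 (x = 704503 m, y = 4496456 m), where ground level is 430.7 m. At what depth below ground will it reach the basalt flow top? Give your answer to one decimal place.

956.7 m

Two edge vectors: Pit 11→Pit 12 = (1117, 2631, -498.8), Pit 11→Pit 13 = (789, 877, -535.5).
Normal n = (Pit 11→Pit 12) × (Pit 11→Pit 13) = (-971452.9, 204600.3, -1096250).
So ∂z/∂x = −n_x/n_z = −0.886160000 and ∂z/∂y = −n_y/n_z = 0.186636534.
Intercept c from Pit 11: 542.9 + 623236.33 − 839205.76 = −215426.53.
At (704503, 4496456): z_contact = −624302.38 + 839202.96 − 215426.53 = -525.95 m.
Depth below ground = 430.7 − (-525.95) = 956.7 m.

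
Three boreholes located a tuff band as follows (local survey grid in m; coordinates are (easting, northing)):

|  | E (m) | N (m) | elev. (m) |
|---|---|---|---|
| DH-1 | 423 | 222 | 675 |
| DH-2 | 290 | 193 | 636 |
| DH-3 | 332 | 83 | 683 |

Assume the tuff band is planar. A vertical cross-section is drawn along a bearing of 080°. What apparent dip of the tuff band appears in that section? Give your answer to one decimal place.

Two edge vectors: DH-1→DH-2 = (-133, -29, -39), DH-1→DH-3 = (-91, -139, 8).
Normal n = (DH-1→DH-2) × (DH-1→DH-3) = (-5653, 4613, 15848).
So ∂z/∂E = −n_x/n_z = 0.35670 and ∂z/∂N = −n_y/n_z = −0.29108.
Unit vector along 080° is (sin 80°, cos 80°) = (0.9848, 0.1736).
Slope in that direction = a·(0.9848) + b·(0.1736) = 0.30074.
Apparent dip = arctan|0.30074| = 16.7° (true dip is 24.7°, so apparent ≤ true as expected).

16.7°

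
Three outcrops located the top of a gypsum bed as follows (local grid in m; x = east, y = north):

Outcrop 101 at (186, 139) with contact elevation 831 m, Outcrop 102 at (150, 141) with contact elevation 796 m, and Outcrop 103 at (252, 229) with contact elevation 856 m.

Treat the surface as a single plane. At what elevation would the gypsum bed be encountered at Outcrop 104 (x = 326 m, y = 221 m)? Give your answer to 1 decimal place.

Let the plane be z = a·x + b·y + c.
Outcrop 102−Outcrop 101: −36a + 2b = −35;  Outcrop 103−Outcrop 101: 66a + 90b = 25.
Solving gives a = 0.94899, b = −0.41815.
Then c = 831 − a·186 − b·139 = 712.61.
At (326, 221): z = 309.4 − 92.4 + 712.61 = 929.6 m.

929.6 m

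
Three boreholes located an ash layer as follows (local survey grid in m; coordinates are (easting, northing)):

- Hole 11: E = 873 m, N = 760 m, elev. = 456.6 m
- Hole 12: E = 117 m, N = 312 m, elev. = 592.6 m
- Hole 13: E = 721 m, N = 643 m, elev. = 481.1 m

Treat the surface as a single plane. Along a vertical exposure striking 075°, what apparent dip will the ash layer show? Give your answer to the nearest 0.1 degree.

Two edge vectors: Hole 11→Hole 12 = (-756, -448, 136), Hole 11→Hole 13 = (-152, -117, 24.5).
Normal n = (Hole 11→Hole 12) × (Hole 11→Hole 13) = (4936, -2150, 20356).
So ∂z/∂E = −n_x/n_z = −0.24248 and ∂z/∂N = −n_y/n_z = 0.10562.
Unit vector along 075° is (sin 75°, cos 75°) = (0.9659, 0.2588).
Slope in that direction = a·(0.9659) + b·(0.2588) = −0.20688.
Apparent dip = arctan|0.20688| = 11.7° (true dip is 14.8°, so apparent ≤ true as expected).

11.7°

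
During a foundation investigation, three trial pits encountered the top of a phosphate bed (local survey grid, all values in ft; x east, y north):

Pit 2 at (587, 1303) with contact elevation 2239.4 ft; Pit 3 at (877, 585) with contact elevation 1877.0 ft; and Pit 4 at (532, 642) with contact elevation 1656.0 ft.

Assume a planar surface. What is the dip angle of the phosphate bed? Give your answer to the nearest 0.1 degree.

48.4°

Two edge vectors: Pit 2→Pit 3 = (290, -718, -362.4), Pit 2→Pit 4 = (-55, -661, -583.4).
Normal n = (Pit 2→Pit 3) × (Pit 2→Pit 4) = (179334.8, 189118, -231180).
So ∂z/∂x = −n_x/n_z = 0.77574 and ∂z/∂y = −n_y/n_z = 0.81806.
Gradient magnitude |∇z| = √(a² + b²) = √(0.60177 + 0.66921) = 1.12738.
True dip = arctan(1.12738) = 48.4°, dipping toward SW (azimuth ≈ 223°).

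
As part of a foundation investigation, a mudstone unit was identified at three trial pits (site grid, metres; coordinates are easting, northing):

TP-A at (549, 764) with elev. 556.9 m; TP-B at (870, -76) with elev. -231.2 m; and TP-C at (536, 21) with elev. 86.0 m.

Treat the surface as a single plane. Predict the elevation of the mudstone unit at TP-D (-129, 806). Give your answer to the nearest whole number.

1101 m

Two edge vectors: TP-A→TP-B = (321, -840, -788.1), TP-A→TP-C = (-13, -743, -470.9).
Normal n = (TP-A→TP-B) × (TP-A→TP-C) = (-190002.3, 161404.2, -249423).
So ∂z/∂easting = −n_x/n_z = −0.76177 and ∂z/∂northing = −n_y/n_z = 0.64711.
Intercept c from TP-A: 556.9 + 418.21 − 494.39 = 480.72.
At (-129, 806): z = 98.3 + 521.6 + 480.72 = 1100.6 m.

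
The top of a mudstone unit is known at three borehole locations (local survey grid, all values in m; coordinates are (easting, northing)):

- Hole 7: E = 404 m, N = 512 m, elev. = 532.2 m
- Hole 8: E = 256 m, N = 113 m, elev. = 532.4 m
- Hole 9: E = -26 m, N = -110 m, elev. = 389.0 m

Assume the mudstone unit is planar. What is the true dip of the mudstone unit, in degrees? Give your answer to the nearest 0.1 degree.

37.5°

Let the plane be z = a·E + b·N + c.
Hole 8−Hole 7: −148a − 399b = 0.2;  Hole 9−Hole 7: −430a − 622b = −143.2.
Solving gives a = 0.72014, b = −0.26762.
Gradient magnitude |∇z| = √(a² + b²) = √(0.51860 + 0.07162) = 0.76826.
True dip = arctan(0.76826) = 37.5°, dipping toward WNW (azimuth ≈ 290°).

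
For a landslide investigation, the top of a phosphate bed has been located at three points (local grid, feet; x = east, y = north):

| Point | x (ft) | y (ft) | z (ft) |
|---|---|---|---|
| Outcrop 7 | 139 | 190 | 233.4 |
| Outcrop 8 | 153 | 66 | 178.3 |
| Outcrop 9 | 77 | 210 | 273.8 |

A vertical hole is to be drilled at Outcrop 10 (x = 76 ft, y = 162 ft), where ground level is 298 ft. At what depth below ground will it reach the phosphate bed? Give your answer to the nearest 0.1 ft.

Two edge vectors: Outcrop 7→Outcrop 8 = (14, -124, -55.1), Outcrop 7→Outcrop 9 = (-62, 20, 40.4).
Normal n = (Outcrop 7→Outcrop 8) × (Outcrop 7→Outcrop 9) = (-3907.6, 2850.6, -7408).
So ∂z/∂x = −n_x/n_z = −0.52748 and ∂z/∂y = −n_y/n_z = 0.38480.
Intercept c from Outcrop 7: 233.4 + 73.32 − 73.11 = 233.61.
At (76, 162): z_contact = −40.09 + 62.34 + 233.61 = 255.86 ft.
Depth below ground = 298 − 255.86 = 42.1 ft.

42.1 ft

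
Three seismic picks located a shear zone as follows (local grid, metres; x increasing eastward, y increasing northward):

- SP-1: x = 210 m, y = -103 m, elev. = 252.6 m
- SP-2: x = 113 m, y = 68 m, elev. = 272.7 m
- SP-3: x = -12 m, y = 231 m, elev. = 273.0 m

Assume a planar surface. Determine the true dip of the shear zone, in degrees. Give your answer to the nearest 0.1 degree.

Let the plane be z = a·x + b·y + c.
SP-2−SP-1: −97a + 171b = 20.1;  SP-3−SP-1: −222a + 334b = 20.4.
Solving gives a = 0.57962, b = 0.44633.
Gradient magnitude |∇z| = √(a² + b²) = √(0.33596 + 0.19921) = 0.73155.
True dip = arctan(0.73155) = 36.2°, dipping toward SW (azimuth ≈ 232°).

36.2°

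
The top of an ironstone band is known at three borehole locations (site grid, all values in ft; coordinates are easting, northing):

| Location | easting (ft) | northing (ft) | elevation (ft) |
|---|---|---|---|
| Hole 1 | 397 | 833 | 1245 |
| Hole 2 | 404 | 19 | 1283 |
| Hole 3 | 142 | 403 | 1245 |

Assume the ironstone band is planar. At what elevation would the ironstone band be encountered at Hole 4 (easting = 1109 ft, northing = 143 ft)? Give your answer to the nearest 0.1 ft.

1332.0 ft

Two edge vectors: Hole 1→Hole 2 = (7, -814, 38), Hole 1→Hole 3 = (-255, -430, 0).
Normal n = (Hole 1→Hole 2) × (Hole 1→Hole 3) = (16340, -9690, -210580).
So ∂z/∂easting = −n_x/n_z = 0.077595 and ∂z/∂northing = −n_y/n_z = −0.046016.
Intercept c from Hole 1: 1245 − 30.81 + 38.33 = 1252.53.
At (1109, 143): z = 86.1 − 6.6 + 1252.53 = 1332.0 ft.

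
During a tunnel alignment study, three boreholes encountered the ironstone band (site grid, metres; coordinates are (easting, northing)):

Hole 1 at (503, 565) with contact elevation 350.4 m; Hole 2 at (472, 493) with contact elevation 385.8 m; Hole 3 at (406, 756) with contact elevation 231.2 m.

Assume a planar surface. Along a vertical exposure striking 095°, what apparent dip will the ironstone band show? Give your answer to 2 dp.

Let the plane be z = a·E + b·N + c.
Hole 2−Hole 1: −31a − 72b = 35.4;  Hole 3−Hole 1: −97a + 191b = −119.2.
Solving gives a = 0.14111, b = −0.55242.
Unit vector along 095° is (sin 95°, cos 95°) = (0.9962, -0.0872).
Slope in that direction = a·(0.9962) + b·(-0.0872) = 0.18872.
Apparent dip = arctan|0.18872| = 10.69° (true dip is 29.7°, so apparent ≤ true as expected).

10.69°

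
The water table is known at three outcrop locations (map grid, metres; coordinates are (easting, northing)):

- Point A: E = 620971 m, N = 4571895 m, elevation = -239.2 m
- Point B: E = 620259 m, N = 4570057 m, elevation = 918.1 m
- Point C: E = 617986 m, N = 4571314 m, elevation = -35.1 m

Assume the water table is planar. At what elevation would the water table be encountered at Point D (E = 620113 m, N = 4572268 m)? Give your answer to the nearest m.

Two edge vectors: Point A→Point B = (-712, -1838, 1157.3), Point A→Point C = (-2985, -581, 204.1).
Normal n = (Point A→Point B) × (Point A→Point C) = (297255.5, -3309221.3, -5072758).
So ∂z/∂E = −n_x/n_z = 0.05859840 and ∂z/∂N = −n_y/n_z = −0.65235150.
Intercept c from Point A: -239.2 − 36387.91 + 2982482.57 = 2945855.46.
At (620113, 4572268): z = 36337.6 − 2982725.9 + 2945855.46 = -532.8 m.

-533 m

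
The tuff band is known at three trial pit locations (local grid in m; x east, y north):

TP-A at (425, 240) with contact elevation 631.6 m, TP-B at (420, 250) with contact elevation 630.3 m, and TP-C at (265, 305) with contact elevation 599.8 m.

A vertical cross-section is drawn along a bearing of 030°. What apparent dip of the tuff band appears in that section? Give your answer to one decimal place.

3.3°

Let the plane be z = a·x + b·y + c.
TP-B−TP-A: −5a + 10b = −1.3;  TP-C−TP-A: −160a + 65b = −31.8.
Solving gives a = 0.18314, b = −0.03843.
Unit vector along 030° is (sin 30°, cos 30°) = (0.5000, 0.8660).
Slope in that direction = a·(0.5000) + b·(0.8660) = 0.05829.
Apparent dip = arctan|0.05829| = 3.3° (true dip is 10.6°, so apparent ≤ true as expected).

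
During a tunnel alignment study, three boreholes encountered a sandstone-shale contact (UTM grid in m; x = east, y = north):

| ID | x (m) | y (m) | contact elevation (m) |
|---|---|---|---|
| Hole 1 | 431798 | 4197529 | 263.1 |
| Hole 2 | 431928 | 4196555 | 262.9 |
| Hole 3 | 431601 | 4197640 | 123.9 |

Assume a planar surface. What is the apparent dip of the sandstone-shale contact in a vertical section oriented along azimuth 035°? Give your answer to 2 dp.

Let the plane be z = a·x + b·y + c.
Hole 2−Hole 1: 130a − 974b = −0.2;  Hole 3−Hole 1: −197a + 111b = −139.2.
Solving gives a = 0.76418, b = 0.10220.
Unit vector along 035° is (sin 35°, cos 35°) = (0.5736, 0.8192).
Slope in that direction = a·(0.5736) + b·(0.8192) = 0.52204.
Apparent dip = arctan|0.52204| = 27.57° (true dip is 37.6°, so apparent ≤ true as expected).

27.57°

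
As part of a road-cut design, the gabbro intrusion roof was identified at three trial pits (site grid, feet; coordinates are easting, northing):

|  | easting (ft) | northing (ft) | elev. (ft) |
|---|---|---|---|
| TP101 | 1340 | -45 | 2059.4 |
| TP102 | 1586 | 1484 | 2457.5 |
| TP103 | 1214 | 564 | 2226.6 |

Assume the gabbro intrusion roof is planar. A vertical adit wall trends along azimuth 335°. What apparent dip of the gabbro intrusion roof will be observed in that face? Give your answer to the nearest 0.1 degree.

Two edge vectors: TP101→TP102 = (246, 1529, 398.1), TP101→TP103 = (-126, 609, 167.2).
Normal n = (TP101→TP102) × (TP101→TP103) = (13205.9, -91291.8, 342468).
So ∂z/∂easting = −n_x/n_z = −0.03856 and ∂z/∂northing = −n_y/n_z = 0.26657.
Unit vector along 335° is (sin 335°, cos 335°) = (-0.4226, 0.9063).
Slope in that direction = a·(-0.4226) + b·(0.9063) = 0.25789.
Apparent dip = arctan|0.25789| = 14.5° (true dip is 15.1°, so apparent ≤ true as expected).

14.5°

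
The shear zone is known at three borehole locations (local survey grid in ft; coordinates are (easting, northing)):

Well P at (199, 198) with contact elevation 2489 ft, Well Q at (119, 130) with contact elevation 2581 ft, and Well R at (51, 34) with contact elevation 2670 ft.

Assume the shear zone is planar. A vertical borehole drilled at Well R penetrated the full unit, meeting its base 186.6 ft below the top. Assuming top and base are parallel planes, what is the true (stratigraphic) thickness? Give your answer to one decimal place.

Let the plane be z = a·E + b·N + c.
Well Q−Well P: −80a − 68b = 92;  Well R−Well P: −148a − 164b = 181.
Solving gives a = −0.90969, b = −0.28272.
|∇z| = √(a²+b²) = 0.95261, so dip δ = arctan(0.95261) = 43.61°.
True thickness = vertical thickness × cos δ = 186.6 × cos 43.61° = 135.1 ft.

135.1 ft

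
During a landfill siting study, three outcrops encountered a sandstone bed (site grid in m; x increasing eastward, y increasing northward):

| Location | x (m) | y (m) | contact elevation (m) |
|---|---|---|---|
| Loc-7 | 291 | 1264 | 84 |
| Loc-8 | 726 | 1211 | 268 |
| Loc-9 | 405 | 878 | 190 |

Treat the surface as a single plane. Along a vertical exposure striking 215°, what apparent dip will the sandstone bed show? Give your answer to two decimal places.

Two edge vectors: Loc-7→Loc-8 = (435, -53, 184), Loc-7→Loc-9 = (114, -386, 106).
Normal n = (Loc-7→Loc-8) × (Loc-7→Loc-9) = (65406, -25134, -161868).
So ∂z/∂x = −n_x/n_z = 0.40407 and ∂z/∂y = −n_y/n_z = −0.15527.
Unit vector along 215° is (sin 215°, cos 215°) = (-0.5736, -0.8192).
Slope in that direction = a·(-0.5736) + b·(-0.8192) = −0.10457.
Apparent dip = arctan|0.10457| = 5.97° (true dip is 23.4°, so apparent ≤ true as expected).

5.97°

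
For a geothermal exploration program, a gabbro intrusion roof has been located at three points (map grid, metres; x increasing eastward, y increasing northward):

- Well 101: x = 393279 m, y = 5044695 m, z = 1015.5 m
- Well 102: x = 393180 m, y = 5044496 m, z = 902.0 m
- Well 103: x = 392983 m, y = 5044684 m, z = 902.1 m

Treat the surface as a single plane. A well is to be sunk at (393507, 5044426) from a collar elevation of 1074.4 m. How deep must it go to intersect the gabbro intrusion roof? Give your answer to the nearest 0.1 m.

Let the plane be z = a·x + b·y + c.
Well 102−Well 101: −99a − 199b = −113.5;  Well 103−Well 101: −296a − 11b = −113.4.
Solving gives a = 0.368729568, b = 0.386913431.
Then c = 1015.5 − a·393279 − b·5044695 = −2095858.35.
At (393507, 5044426): z_contact = 145097.67 + 1951756.17 − 2095858.35 = 995.49 m.
Depth below ground = 1074.4 − 995.49 = 78.9 m.

78.9 m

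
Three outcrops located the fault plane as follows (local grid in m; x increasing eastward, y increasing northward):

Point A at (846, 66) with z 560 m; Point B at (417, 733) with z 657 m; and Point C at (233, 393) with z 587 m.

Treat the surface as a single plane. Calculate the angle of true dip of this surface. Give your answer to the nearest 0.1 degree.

Two edge vectors: Point A→Point B = (-429, 667, 97), Point A→Point C = (-613, 327, 27).
Normal n = (Point A→Point B) × (Point A→Point C) = (-13710, -47878, 268588).
So ∂z/∂x = −n_x/n_z = 0.05104 and ∂z/∂y = −n_y/n_z = 0.17826.
Gradient magnitude |∇z| = √(a² + b²) = √(0.00261 + 0.03178) = 0.18542.
True dip = arctan(0.18542) = 10.5°, dipping toward SSW (azimuth ≈ 196°).

10.5°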